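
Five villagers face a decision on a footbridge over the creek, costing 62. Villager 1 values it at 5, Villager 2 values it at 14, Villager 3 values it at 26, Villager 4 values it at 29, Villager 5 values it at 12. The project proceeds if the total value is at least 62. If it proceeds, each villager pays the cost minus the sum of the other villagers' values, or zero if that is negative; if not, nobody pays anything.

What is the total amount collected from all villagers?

7

Total value 86 ≥ cost 62, so it is built.
Villager 1: others sum to 81; max(0, 62 - 81) = 0.
Villager 2: others sum to 72; max(0, 62 - 72) = 0.
Villager 3: others sum to 60; max(0, 62 - 60) = 2.
Villager 4: others sum to 57; max(0, 62 - 57) = 5.
Villager 5: others sum to 74; max(0, 62 - 74) = 0.
Total collected = 0 + 0 + 2 + 5 + 0 = 7.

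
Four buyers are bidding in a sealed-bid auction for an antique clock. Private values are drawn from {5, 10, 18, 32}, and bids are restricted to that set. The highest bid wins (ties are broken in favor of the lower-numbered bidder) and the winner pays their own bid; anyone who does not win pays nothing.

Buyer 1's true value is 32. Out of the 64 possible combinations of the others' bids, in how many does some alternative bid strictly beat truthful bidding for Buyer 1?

Others bid (5, 5, 5): truth gives 0; bid 5 gives 27 > 0. Violating.
Others bid (5, 5, 10): truth gives 0; bid 10 gives 22 > 0. Violating.
Others bid (5, 5, 18): truth gives 0; bid 18 gives 14 > 0. Violating.
Others bid (5, 10, 5): truth gives 0; bid 10 gives 22 > 0. Violating.
Others bid (5, 5, 32): truth gives 0; no alternative beats it.
Others bid (5, 10, 32): truth gives 0; no alternative beats it.
(Checking all 64 profiles: 27 have a profitable deviation, 37 do not.)

27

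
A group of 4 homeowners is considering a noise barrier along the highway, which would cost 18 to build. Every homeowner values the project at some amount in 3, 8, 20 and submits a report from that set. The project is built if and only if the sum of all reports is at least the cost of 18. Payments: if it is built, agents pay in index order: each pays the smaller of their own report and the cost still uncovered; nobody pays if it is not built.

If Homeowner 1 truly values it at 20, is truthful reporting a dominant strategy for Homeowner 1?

Consider the case where Homeowner 2 reports 3, Homeowner 3 reports 3 and Homeowner 4 reports 8.
Truthful report 20: project built, pays 18, utility 20 - 18 = 2.
Report 8 instead: project built, pays 8, utility 20 - 8 = 12.
Since 12 > 2, reporting 8 is strictly better here, so truthful reporting is not dominant.

No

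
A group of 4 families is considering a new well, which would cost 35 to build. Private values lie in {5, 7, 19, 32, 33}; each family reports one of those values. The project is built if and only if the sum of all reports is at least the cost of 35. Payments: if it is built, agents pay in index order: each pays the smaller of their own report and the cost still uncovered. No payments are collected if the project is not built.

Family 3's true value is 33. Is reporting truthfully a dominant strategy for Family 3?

Consider the case where Family 1 reports 5, Family 2 reports 5 and Family 4 reports 7.
Truthful report 33: project built, pays 25, utility 33 - 25 = 8.
Report 19 instead: project built, pays 19, utility 33 - 19 = 14.
Since 14 > 8, reporting 19 is strictly better here, so truthful reporting is not dominant.

No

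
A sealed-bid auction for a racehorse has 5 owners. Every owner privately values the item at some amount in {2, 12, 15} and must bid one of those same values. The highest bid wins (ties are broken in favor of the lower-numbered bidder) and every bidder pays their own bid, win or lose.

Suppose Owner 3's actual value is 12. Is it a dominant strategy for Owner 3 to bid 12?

Consider the case where Owner 1 bids 2, Owner 2 bids 2, Owner 4 bids 2 and Owner 5 bids 15.
Truthful bid 12: loses but pays 12, utility -12.
Bid 2 instead: loses but pays 2, utility -2.
Since -2 > -12, bidding 2 is strictly better here, so truthful bidding is not dominant.

No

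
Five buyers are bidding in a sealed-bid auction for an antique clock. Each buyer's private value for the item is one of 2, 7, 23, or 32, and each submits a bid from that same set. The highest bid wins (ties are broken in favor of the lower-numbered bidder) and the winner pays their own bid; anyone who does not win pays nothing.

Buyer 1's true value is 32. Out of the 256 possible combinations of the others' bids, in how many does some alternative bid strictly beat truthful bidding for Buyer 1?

Others bid (2, 2, 2, 2): truth gives 0; bid 2 gives 30 > 0. Violating.
Others bid (2, 2, 2, 7): truth gives 0; bid 7 gives 25 > 0. Violating.
Others bid (2, 2, 2, 23): truth gives 0; bid 23 gives 9 > 0. Violating.
Others bid (2, 2, 7, 2): truth gives 0; bid 7 gives 25 > 0. Violating.
Others bid (2, 2, 2, 32): truth gives 0; no alternative beats it.
Others bid (2, 2, 7, 32): truth gives 0; no alternative beats it.
(Checking all 256 profiles: 81 have a profitable deviation, 175 do not.)

81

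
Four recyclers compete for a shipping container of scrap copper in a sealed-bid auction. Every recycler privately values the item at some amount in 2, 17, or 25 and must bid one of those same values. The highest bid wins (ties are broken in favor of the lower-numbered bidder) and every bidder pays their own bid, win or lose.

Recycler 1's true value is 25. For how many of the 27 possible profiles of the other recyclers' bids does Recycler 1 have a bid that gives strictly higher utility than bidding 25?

8

Others bid (2, 2, 2): truth gives 0; bid 2 gives 23 > 0. Violating.
Others bid (2, 2, 17): truth gives 0; bid 17 gives 8 > 0. Violating.
Others bid (2, 17, 2): truth gives 0; bid 17 gives 8 > 0. Violating.
Others bid (2, 17, 17): truth gives 0; bid 17 gives 8 > 0. Violating.
Others bid (2, 2, 25): truth gives 0; no alternative beats it.
Others bid (2, 17, 25): truth gives 0; no alternative beats it.
(Checking all 27 profiles: 8 have a profitable deviation, 19 do not.)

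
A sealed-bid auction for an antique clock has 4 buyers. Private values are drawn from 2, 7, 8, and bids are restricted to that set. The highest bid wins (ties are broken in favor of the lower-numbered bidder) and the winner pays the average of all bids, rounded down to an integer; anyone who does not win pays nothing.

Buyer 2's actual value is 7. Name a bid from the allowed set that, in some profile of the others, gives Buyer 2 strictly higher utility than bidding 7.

8

Suppose Buyer 1 bids 2, Buyer 3 bids 2 and Buyer 4 bids 8.
Bid 7: loses, pays 0, utility 0.
Bid 8: wins, pays 5, utility 7 - 5 = 2.
So bidding 8 beats truth here (2 > 0).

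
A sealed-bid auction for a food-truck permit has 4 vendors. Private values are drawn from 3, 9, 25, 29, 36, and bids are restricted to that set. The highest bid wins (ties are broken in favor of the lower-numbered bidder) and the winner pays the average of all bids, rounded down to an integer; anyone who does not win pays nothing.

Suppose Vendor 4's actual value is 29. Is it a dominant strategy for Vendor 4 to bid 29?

No

Consider the case where Vendor 1 bids 3, Vendor 2 bids 3 and Vendor 3 bids 3.
Truthful bid 29: wins, pays 9, utility 29 - 9 = 20.
Bid 9 instead: wins, pays 4, utility 29 - 4 = 25.
Since 25 > 20, bidding 9 is strictly better here, so truthful bidding is not dominant.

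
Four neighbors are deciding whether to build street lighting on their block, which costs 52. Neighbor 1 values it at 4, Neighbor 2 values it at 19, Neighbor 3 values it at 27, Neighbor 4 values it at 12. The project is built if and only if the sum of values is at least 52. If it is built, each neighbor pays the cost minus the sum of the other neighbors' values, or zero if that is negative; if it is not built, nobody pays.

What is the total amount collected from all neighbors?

Total value 62 ≥ cost 52, so it is built.
Neighbor 1: others sum to 58; max(0, 52 - 58) = 0.
Neighbor 2: others sum to 43; max(0, 52 - 43) = 9.
Neighbor 3: others sum to 35; max(0, 52 - 35) = 17.
Neighbor 4: others sum to 50; max(0, 52 - 50) = 2.
Total collected = 0 + 9 + 17 + 2 = 28.

28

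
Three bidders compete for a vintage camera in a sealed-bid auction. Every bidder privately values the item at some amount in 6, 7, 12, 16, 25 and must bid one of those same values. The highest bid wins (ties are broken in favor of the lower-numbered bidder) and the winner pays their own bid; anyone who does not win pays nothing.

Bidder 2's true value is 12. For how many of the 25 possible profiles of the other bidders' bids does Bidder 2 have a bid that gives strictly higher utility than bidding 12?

2

Others bid (6, 6): truth gives 0; bid 7 gives 5 > 0. Violating.
Others bid (6, 7): truth gives 0; bid 7 gives 5 > 0. Violating.
Others bid (6, 12): truth gives 0; no alternative beats it.
Others bid (6, 16): truth gives 0; no alternative beats it.
(Checking all 25 profiles: 2 have a profitable deviation, 23 do not.)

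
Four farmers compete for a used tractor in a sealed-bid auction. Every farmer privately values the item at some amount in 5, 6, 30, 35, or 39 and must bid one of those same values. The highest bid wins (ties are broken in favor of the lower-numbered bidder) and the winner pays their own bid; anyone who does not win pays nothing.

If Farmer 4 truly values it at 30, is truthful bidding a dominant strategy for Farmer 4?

No

Consider the case where Farmer 1 bids 5, Farmer 2 bids 5 and Farmer 3 bids 5.
Truthful bid 30: wins, pays 30, utility 30 - 30 = 0.
Bid 6 instead: wins, pays 6, utility 30 - 6 = 24.
Since 24 > 0, bidding 6 is strictly better here, so truthful bidding is not dominant.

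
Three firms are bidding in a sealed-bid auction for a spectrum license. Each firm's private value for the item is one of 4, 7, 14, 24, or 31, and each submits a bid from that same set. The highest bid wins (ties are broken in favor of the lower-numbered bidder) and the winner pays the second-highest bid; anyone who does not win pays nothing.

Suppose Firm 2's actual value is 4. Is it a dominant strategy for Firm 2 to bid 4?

Check each profile of the others' bids and compare truth against every alternative bid.
Others bid (4, 7): truth gives 0, best alternative gives -3.
Others bid (4, 4): truth gives 0, best alternative gives 0.
Others bid (4, 14): truth gives 0, best alternative gives 0.
Others bid (4, 24): truth gives 0, best alternative gives 0.
Others bid (4, 31): truth gives 0, best alternative gives 0.
Others bid (7, 4): truth gives 0, best alternative gives 0.
(Remaining 19 profiles checked similarly; truth is weakly best in each.)
In every case the truthful bid is at least as good as any alternative, so it is a dominant strategy.

Yes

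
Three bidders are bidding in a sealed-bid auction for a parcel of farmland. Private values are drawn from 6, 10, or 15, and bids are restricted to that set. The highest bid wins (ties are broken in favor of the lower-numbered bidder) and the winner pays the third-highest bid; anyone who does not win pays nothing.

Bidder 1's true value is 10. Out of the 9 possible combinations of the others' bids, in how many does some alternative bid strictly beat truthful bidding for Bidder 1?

Others bid (6, 15): truth gives 0; bid 15 gives 4 > 0. Violating.
Others bid (15, 6): truth gives 0; bid 15 gives 4 > 0. Violating.
Others bid (6, 6): truth gives 4; no alternative beats it.
Others bid (6, 10): truth gives 4; no alternative beats it.
(Checking all 9 profiles: 2 have a profitable deviation, 7 do not.)

2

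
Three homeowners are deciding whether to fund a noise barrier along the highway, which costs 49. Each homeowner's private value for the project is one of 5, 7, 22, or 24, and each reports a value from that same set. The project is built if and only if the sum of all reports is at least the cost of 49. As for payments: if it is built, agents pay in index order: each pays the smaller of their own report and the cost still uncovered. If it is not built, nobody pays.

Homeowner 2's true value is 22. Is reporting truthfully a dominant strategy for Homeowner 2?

No

Consider the case where Homeowner 1 reports 22 and Homeowner 3 reports 22.
Truthful report 22: project built, pays 22, utility 22 - 22 = 0.
Report 5 instead: project built, pays 5, utility 22 - 5 = 17.
Since 17 > 0, reporting 5 is strictly better here, so truthful reporting is not dominant.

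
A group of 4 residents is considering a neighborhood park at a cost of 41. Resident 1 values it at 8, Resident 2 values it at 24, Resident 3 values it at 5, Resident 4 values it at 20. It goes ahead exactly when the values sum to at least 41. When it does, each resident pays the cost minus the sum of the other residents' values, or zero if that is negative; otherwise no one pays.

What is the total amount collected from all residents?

12

Total value 57 ≥ cost 41, so it is built.
Resident 1: others sum to 49; max(0, 41 - 49) = 0.
Resident 2: others sum to 33; max(0, 41 - 33) = 8.
Resident 3: others sum to 52; max(0, 41 - 52) = 0.
Resident 4: others sum to 37; max(0, 41 - 37) = 4.
Total collected = 0 + 8 + 0 + 4 = 12.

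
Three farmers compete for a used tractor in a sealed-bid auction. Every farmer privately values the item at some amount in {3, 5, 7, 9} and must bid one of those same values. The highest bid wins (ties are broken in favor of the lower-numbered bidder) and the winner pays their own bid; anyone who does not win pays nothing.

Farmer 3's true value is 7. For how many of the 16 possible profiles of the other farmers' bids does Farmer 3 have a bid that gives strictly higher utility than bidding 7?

1

Others bid (3, 3): truth gives 0; bid 5 gives 2 > 0. Violating.
Others bid (3, 5): truth gives 0; no alternative beats it.
Others bid (3, 7): truth gives 0; no alternative beats it.
(Checking all 16 profiles: 1 has a profitable deviation, 15 do not.)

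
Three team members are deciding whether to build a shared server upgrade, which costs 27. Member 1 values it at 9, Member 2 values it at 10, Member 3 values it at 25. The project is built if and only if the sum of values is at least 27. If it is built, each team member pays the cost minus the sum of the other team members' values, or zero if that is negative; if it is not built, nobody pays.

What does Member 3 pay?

Total value 44 ≥ cost 27, so the project is built.
The other team members' values sum to 19.
Cost minus that sum is 27 - 19 = 8.

8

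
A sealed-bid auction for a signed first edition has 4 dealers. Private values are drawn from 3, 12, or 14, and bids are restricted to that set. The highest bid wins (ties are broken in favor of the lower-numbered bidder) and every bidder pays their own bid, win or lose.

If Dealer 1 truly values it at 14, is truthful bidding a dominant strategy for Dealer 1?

No

Consider the case where Dealer 2 bids 3, Dealer 3 bids 3 and Dealer 4 bids 3.
Truthful bid 14: wins, pays 14, utility 14 - 14 = 0.
Bid 3 instead: wins, pays 3, utility 14 - 3 = 11.
Since 11 > 0, bidding 3 is strictly better here, so truthful bidding is not dominant.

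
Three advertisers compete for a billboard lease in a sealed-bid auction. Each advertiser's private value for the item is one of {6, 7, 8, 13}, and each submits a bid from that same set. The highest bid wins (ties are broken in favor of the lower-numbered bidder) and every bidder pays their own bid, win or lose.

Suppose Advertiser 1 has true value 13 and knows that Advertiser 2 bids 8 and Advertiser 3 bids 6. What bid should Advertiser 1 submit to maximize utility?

8

Bid 6: loses but pays 6, utility -6.
Bid 7: loses but pays 7, utility -7.
Bid 8: wins, pays 8, utility 13 - 8 = 5.
Bid 13: wins, pays 13, utility 13 - 13 = 0.
The best choice is 8 with utility 5.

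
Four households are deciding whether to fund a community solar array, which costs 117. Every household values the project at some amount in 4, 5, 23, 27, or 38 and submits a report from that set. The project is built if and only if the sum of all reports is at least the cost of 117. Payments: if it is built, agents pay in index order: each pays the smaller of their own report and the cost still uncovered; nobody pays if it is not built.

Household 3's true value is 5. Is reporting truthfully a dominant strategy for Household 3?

Consider the case where Household 1 reports 38, Household 2 reports 38 and Household 4 reports 38.
Truthful report 5: project built, pays 5, utility 5 - 5 = 0.
Report 4 instead: project built, pays 4, utility 5 - 4 = 1.
Since 1 > 0, reporting 4 is strictly better here, so truthful reporting is not dominant.

No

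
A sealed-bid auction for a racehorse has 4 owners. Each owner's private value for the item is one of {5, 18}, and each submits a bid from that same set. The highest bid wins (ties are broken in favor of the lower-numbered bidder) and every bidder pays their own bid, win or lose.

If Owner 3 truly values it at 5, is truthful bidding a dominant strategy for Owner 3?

Yes

Check each profile of the others' bids and compare truth against every alternative bid.
Others bid (5, 18, 5): truth gives -5, best alternative gives -18.
Others bid (5, 18, 18): truth gives -5, best alternative gives -18.
Others bid (18, 5, 5): truth gives -5, best alternative gives -18.
Others bid (18, 5, 18): truth gives -5, best alternative gives -18.
Others bid (18, 18, 5): truth gives -5, best alternative gives -18.
Others bid (18, 18, 18): truth gives -5, best alternative gives -18.
(Remaining 2 profiles checked similarly; truth is weakly best in each.)
In every case the truthful bid is at least as good as any alternative, so it is a dominant strategy.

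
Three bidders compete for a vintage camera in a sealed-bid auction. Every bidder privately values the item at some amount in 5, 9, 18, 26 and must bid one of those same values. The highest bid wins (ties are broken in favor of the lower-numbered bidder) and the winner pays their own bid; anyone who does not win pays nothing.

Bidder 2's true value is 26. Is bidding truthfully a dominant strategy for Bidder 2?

No

Consider the case where Bidder 1 bids 5 and Bidder 3 bids 5.
Truthful bid 26: wins, pays 26, utility 26 - 26 = 0.
Bid 9 instead: wins, pays 9, utility 26 - 9 = 17.
Since 17 > 0, bidding 9 is strictly better here, so truthful bidding is not dominant.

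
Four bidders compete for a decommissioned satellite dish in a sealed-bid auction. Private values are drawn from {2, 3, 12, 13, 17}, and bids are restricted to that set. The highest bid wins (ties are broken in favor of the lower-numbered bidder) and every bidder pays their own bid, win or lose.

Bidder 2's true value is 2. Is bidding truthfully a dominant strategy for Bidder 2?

No

Consider the case where Bidder 1 bids 2, Bidder 3 bids 2 and Bidder 4 bids 2.
Truthful bid 2: loses but pays 2, utility -2.
Bid 3 instead: wins, pays 3, utility 2 - 3 = -1.
Since -1 > -2, bidding 3 is strictly better here, so truthful bidding is not dominant.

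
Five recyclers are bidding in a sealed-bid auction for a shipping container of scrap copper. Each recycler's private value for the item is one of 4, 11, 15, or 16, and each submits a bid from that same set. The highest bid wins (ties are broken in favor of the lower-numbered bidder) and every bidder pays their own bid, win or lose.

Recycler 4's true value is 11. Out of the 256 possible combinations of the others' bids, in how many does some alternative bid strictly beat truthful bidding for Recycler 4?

254

Others bid (4, 4, 4, 15): truth gives -11; bid 4 gives -4 > -11. Violating.
Others bid (4, 4, 4, 16): truth gives -11; bid 4 gives -4 > -11. Violating.
Others bid (4, 4, 11, 4): truth gives -11; bid 4 gives -4 > -11. Violating.
Others bid (4, 4, 11, 11): truth gives -11; bid 4 gives -4 > -11. Violating.
Others bid (4, 4, 4, 4): truth gives 0; no alternative beats it.
Others bid (4, 4, 4, 11): truth gives 0; no alternative beats it.
(Checking all 256 profiles: 254 have a profitable deviation, 2 do not.)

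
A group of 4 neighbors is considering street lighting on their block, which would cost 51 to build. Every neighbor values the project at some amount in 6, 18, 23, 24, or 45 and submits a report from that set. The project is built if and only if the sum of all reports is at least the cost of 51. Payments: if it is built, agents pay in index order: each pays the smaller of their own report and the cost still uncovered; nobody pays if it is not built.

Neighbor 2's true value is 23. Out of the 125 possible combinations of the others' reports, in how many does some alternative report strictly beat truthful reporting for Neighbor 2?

96

Others report (6, 6, 23): truth gives 0; report 18 gives 5 > 0. Violating.
Others report (6, 6, 24): truth gives 0; report 18 gives 5 > 0. Violating.
Others report (6, 6, 45): truth gives 0; report 6 gives 17 > 0. Violating.
Others report (6, 18, 18): truth gives 0; report 18 gives 5 > 0. Violating.
Others report (6, 6, 6): truth gives 0; no alternative beats it.
Others report (6, 6, 18): truth gives 0; no alternative beats it.
(Checking all 125 profiles: 96 have a profitable deviation, 29 do not.)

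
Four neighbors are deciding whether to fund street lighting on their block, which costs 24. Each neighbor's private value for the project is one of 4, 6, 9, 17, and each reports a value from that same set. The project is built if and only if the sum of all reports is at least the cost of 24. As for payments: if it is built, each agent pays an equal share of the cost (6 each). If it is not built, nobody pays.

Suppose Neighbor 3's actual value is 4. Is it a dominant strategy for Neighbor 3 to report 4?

Check each profile of the others' reports and compare truth against every alternative report.
Others report (4, 6, 9): truth gives 0, best alternative gives -2.
Others report (4, 9, 6): truth gives 0, best alternative gives -2.
Others report (6, 4, 9): truth gives 0, best alternative gives -2.
Others report (6, 6, 6): truth gives 0, best alternative gives -2.
Others report (6, 9, 4): truth gives 0, best alternative gives -2.
Others report (9, 4, 6): truth gives 0, best alternative gives -2.
(Remaining 58 profiles checked similarly; truth is weakly best in each.)
In every case the truthful report is at least as good as any alternative, so it is a dominant strategy.

Yes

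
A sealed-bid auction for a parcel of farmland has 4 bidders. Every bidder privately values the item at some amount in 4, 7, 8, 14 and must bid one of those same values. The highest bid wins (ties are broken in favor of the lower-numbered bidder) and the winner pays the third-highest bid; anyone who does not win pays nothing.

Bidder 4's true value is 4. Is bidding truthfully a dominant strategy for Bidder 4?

Check each profile of the others' bids and compare truth against every alternative bid.
Others bid (4, 4, 4): truth gives 0, best alternative gives 0.
Others bid (4, 4, 7): truth gives 0, best alternative gives 0.
Others bid (4, 4, 8): truth gives 0, best alternative gives 0.
Others bid (4, 4, 14): truth gives 0, best alternative gives 0.
Others bid (4, 7, 4): truth gives 0, best alternative gives 0.
Others bid (4, 7, 7): truth gives 0, best alternative gives 0.
(Remaining 58 profiles checked similarly; truth is weakly best in each.)
In every case the truthful bid is at least as good as any alternative, so it is a dominant strategy.

Yes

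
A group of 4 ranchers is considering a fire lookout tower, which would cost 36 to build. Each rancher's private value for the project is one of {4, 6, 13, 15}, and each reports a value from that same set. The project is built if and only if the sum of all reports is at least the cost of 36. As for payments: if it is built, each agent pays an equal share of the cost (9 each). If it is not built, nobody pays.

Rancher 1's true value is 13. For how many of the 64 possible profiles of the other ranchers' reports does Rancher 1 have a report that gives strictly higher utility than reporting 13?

3

Others report (4, 4, 13): truth gives 0; report 15 gives 4 > 0. Violating.
Others report (4, 13, 4): truth gives 0; report 15 gives 4 > 0. Violating.
Others report (13, 4, 4): truth gives 0; report 15 gives 4 > 0. Violating.
Others report (4, 4, 4): truth gives 0; no alternative beats it.
Others report (4, 4, 6): truth gives 0; no alternative beats it.
(Checking all 64 profiles: 3 have a profitable deviation, 61 do not.)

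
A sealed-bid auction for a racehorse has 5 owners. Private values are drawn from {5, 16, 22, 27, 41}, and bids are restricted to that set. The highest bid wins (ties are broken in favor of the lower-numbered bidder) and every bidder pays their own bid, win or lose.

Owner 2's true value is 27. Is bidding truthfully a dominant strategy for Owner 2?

Consider the case where Owner 1 bids 5, Owner 3 bids 5, Owner 4 bids 5 and Owner 5 bids 5.
Truthful bid 27: wins, pays 27, utility 27 - 27 = 0.
Bid 16 instead: wins, pays 16, utility 27 - 16 = 11.
Since 11 > 0, bidding 16 is strictly better here, so truthful bidding is not dominant.

No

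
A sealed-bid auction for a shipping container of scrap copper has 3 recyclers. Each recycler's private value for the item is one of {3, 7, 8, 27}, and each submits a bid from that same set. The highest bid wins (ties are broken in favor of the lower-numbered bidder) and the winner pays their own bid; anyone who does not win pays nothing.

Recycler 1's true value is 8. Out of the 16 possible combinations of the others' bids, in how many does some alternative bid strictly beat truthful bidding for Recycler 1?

Others bid (3, 3): truth gives 0; bid 3 gives 5 > 0. Violating.
Others bid (3, 7): truth gives 0; bid 7 gives 1 > 0. Violating.
Others bid (7, 3): truth gives 0; bid 7 gives 1 > 0. Violating.
Others bid (7, 7): truth gives 0; bid 7 gives 1 > 0. Violating.
Others bid (3, 8): truth gives 0; no alternative beats it.
Others bid (3, 27): truth gives 0; no alternative beats it.
(Checking all 16 profiles: 4 have a profitable deviation, 12 do not.)

4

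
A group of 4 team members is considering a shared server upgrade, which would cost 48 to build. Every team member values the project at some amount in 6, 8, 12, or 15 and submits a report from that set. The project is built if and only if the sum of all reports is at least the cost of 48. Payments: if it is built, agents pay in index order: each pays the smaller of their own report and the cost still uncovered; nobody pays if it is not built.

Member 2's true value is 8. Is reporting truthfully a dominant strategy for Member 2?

Consider the case where Member 1 reports 12, Member 3 reports 15 and Member 4 reports 15.
Truthful report 8: project built, pays 8, utility 8 - 8 = 0.
Report 6 instead: project built, pays 6, utility 8 - 6 = 2.
Since 2 > 0, reporting 6 is strictly better here, so truthful reporting is not dominant.

No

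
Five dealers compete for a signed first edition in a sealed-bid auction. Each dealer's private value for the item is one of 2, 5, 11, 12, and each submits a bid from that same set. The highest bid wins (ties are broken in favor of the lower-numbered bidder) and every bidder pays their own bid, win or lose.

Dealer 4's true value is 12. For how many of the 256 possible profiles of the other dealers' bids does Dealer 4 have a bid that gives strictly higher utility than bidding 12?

172

Others bid (2, 2, 2, 2): truth gives 0; bid 5 gives 7 > 0. Violating.
Others bid (2, 2, 2, 5): truth gives 0; bid 5 gives 7 > 0. Violating.
Others bid (2, 2, 2, 11): truth gives 0; bid 11 gives 1 > 0. Violating.
Others bid (2, 2, 5, 2): truth gives 0; bid 11 gives 1 > 0. Violating.
Others bid (2, 2, 2, 12): truth gives 0; no alternative beats it.
Others bid (2, 2, 5, 12): truth gives 0; no alternative beats it.
(Checking all 256 profiles: 172 have a profitable deviation, 84 do not.)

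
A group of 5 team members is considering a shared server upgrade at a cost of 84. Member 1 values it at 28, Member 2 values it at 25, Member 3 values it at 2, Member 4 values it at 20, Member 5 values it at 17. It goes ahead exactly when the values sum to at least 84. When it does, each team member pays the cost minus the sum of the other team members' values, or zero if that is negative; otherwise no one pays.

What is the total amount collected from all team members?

58

Total value 92 ≥ cost 84, so it is built.
Member 1: others sum to 64; max(0, 84 - 64) = 20.
Member 2: others sum to 67; max(0, 84 - 67) = 17.
Member 3: others sum to 90; max(0, 84 - 90) = 0.
Member 4: others sum to 72; max(0, 84 - 72) = 12.
Member 5: others sum to 75; max(0, 84 - 75) = 9.
Total collected = 20 + 17 + 0 + 12 + 9 = 58.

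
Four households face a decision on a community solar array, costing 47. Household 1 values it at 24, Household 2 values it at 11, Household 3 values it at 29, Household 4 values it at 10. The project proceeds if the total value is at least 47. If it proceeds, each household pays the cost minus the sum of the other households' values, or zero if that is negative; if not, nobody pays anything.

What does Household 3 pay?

2

Total value 74 ≥ cost 47, so the project is built.
The other households' values sum to 45.
Cost minus that sum is 47 - 45 = 2.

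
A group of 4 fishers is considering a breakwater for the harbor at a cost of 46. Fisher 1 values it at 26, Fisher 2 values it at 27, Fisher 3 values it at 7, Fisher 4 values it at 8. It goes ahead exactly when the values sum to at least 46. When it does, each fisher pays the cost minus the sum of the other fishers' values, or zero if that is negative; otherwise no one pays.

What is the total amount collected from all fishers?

9

Total value 68 ≥ cost 46, so it is built.
Fisher 1: others sum to 42; max(0, 46 - 42) = 4.
Fisher 2: others sum to 41; max(0, 46 - 41) = 5.
Fisher 3: others sum to 61; max(0, 46 - 61) = 0.
Fisher 4: others sum to 60; max(0, 46 - 60) = 0.
Total collected = 4 + 5 + 0 + 0 = 9.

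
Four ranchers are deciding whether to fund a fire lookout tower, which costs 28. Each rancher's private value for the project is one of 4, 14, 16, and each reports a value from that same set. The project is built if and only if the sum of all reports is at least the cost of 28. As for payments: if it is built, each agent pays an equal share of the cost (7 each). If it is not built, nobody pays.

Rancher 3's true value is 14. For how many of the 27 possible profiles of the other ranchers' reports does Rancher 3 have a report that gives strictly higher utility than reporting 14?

1

Others report (4, 4, 4): truth gives 0; report 16 gives 7 > 0. Violating.
Others report (4, 4, 14): truth gives 7; no alternative beats it.
Others report (4, 4, 16): truth gives 7; no alternative beats it.
(Checking all 27 profiles: 1 has a profitable deviation, 26 do not.)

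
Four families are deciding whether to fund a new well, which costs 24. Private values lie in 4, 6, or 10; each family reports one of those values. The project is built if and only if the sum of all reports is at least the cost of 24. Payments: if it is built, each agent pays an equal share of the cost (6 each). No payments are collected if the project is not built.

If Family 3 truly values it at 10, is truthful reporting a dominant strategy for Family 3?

Check each profile of the others' reports and compare truth against every alternative report.
Others report (4, 4, 6): truth gives 4, best alternative gives 0.
Others report (4, 6, 4): truth gives 4, best alternative gives 0.
Others report (4, 6, 6): truth gives 4, best alternative gives 0.
Others report (6, 4, 4): truth gives 4, best alternative gives 0.
Others report (6, 4, 6): truth gives 4, best alternative gives 0.
Others report (6, 6, 4): truth gives 4, best alternative gives 0.
(Remaining 21 profiles checked similarly; truth is weakly best in each.)
In every case the truthful report is at least as good as any alternative, so it is a dominant strategy.

Yes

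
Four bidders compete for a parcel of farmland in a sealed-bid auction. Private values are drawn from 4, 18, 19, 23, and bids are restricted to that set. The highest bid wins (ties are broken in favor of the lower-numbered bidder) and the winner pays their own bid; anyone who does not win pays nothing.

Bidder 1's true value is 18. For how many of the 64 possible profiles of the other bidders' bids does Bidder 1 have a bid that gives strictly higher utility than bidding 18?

1

Others bid (4, 4, 4): truth gives 0; bid 4 gives 14 > 0. Violating.
Others bid (4, 4, 18): truth gives 0; no alternative beats it.
Others bid (4, 4, 19): truth gives 0; no alternative beats it.
(Checking all 64 profiles: 1 has a profitable deviation, 63 do not.)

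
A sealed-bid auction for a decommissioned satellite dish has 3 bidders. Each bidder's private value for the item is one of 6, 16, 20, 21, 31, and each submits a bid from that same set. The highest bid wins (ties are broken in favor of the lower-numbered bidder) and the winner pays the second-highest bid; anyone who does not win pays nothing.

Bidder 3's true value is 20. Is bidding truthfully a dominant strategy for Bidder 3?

Yes

Check each profile of the others' bids and compare truth against every alternative bid.
Others bid (6, 6): truth gives 14, best alternative gives 14.
Others bid (6, 16): truth gives 4, best alternative gives 4.
Others bid (16, 6): truth gives 4, best alternative gives 4.
Others bid (16, 16): truth gives 4, best alternative gives 4.
Others bid (6, 20): truth gives 0, best alternative gives 0.
Others bid (6, 21): truth gives 0, best alternative gives 0.
(Remaining 19 profiles checked similarly; truth is weakly best in each.)
In every case the truthful bid is at least as good as any alternative, so it is a dominant strategy.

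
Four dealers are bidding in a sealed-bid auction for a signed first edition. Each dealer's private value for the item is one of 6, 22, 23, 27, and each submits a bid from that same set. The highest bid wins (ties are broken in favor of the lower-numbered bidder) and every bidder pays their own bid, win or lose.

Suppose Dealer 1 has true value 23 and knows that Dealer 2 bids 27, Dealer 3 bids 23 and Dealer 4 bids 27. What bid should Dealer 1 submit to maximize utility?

27

Bid 6: loses but pays 6, utility -6.
Bid 22: loses but pays 22, utility -22.
Bid 23: loses but pays 23, utility -23.
Bid 27: wins, pays 27, utility 23 - 27 = -4.
The best choice is 27 with utility -4.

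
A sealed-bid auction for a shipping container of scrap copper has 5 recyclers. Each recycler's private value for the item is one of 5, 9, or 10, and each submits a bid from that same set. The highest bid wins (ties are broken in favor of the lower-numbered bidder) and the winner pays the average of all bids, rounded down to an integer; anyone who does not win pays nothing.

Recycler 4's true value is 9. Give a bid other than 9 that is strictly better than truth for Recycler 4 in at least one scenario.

10

Suppose Recycler 1 bids 5, Recycler 2 bids 5, Recycler 3 bids 5 and Recycler 5 bids 10.
Bid 9: loses, pays 0, utility 0.
Bid 10: wins, pays 7, utility 9 - 7 = 2.
So bidding 10 beats truth here (2 > 0).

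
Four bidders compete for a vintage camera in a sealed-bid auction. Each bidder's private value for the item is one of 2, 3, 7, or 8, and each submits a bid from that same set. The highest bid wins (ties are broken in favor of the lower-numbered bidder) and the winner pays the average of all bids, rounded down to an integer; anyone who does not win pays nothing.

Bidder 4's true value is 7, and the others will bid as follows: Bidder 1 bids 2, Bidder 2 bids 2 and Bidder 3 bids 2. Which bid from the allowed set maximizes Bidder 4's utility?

Bid 2: loses, pays 0, utility 0.
Bid 3: wins, pays 2, utility 7 - 2 = 5.
Bid 7: wins, pays 3, utility 7 - 3 = 4.
Bid 8: wins, pays 3, utility 7 - 3 = 4.
The best choice is 3 with utility 5.

3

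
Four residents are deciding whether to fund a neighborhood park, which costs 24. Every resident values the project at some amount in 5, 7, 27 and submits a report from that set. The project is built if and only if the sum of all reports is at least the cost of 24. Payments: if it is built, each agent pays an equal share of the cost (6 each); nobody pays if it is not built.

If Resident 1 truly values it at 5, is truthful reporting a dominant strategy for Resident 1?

Check each profile of the others' reports and compare truth against every alternative report.
Others report (5, 5, 7): truth gives 0, best alternative gives -1.
Others report (5, 7, 5): truth gives 0, best alternative gives -1.
Others report (7, 5, 5): truth gives 0, best alternative gives -1.
Others report (5, 5, 27): truth gives -1, best alternative gives -1.
Others report (5, 7, 7): truth gives -1, best alternative gives -1.
Others report (5, 7, 27): truth gives -1, best alternative gives -1.
(Remaining 21 profiles checked similarly; truth is weakly best in each.)
In every case the truthful report is at least as good as any alternative, so it is a dominant strategy.

Yes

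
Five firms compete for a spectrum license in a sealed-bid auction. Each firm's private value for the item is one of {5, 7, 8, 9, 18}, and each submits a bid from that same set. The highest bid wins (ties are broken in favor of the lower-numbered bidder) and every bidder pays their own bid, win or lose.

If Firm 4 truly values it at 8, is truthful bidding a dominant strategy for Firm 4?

Consider the case where Firm 1 bids 5, Firm 2 bids 5, Firm 3 bids 5 and Firm 5 bids 5.
Truthful bid 8: wins, pays 8, utility 8 - 8 = 0.
Bid 7 instead: wins, pays 7, utility 8 - 7 = 1.
Since 1 > 0, bidding 7 is strictly better here, so truthful bidding is not dominant.

No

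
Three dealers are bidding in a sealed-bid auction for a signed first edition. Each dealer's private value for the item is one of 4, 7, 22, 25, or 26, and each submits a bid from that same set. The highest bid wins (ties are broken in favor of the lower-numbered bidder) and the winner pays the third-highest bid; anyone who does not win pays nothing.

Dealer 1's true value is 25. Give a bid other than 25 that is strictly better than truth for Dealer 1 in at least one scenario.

26

Suppose Dealer 2 bids 4 and Dealer 3 bids 26.
Bid 25: loses, pays 0, utility 0.
Bid 26: wins, pays 4, utility 25 - 4 = 21.
So bidding 26 beats truth here (21 > 0).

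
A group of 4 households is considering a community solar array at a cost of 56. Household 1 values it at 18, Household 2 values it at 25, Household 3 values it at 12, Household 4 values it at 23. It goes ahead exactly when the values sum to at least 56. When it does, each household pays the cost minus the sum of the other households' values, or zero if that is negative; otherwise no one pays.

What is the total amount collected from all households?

Total value 78 ≥ cost 56, so it is built.
Household 1: others sum to 60; max(0, 56 - 60) = 0.
Household 2: others sum to 53; max(0, 56 - 53) = 3.
Household 3: others sum to 66; max(0, 56 - 66) = 0.
Household 4: others sum to 55; max(0, 56 - 55) = 1.
Total collected = 0 + 3 + 0 + 1 = 4.

4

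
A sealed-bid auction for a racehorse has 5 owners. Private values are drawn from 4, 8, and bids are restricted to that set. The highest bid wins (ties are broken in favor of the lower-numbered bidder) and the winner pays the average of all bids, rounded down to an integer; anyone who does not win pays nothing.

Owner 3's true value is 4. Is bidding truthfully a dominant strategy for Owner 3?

Check each profile of the others' bids and compare truth against every alternative bid.
Others bid (4, 4, 8, 8): truth gives 0, best alternative gives -2.
Others bid (4, 4, 4, 8): truth gives 0, best alternative gives -1.
Others bid (4, 4, 8, 4): truth gives 0, best alternative gives -1.
Others bid (4, 4, 4, 4): truth gives 0, best alternative gives 0.
Others bid (4, 8, 4, 4): truth gives 0, best alternative gives 0.
Others bid (4, 8, 4, 8): truth gives 0, best alternative gives 0.
(Remaining 10 profiles checked similarly; truth is weakly best in each.)
In every case the truthful bid is at least as good as any alternative, so it is a dominant strategy.

Yes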